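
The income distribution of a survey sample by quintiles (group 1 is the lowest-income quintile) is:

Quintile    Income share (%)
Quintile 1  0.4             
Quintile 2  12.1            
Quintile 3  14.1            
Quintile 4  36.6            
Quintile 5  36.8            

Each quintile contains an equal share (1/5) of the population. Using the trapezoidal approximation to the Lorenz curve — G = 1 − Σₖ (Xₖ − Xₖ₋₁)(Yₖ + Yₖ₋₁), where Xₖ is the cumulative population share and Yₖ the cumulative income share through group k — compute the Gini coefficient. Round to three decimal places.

Cumulative income shares Yₖ: 0.0040, 0.1250, 0.2660, 0.6320, 1.0000
Σ (Xₖ−Xₖ₋₁)(Yₖ+Yₖ₋₁) = (1/5)(0.0040+0.0000) + (1/5)(0.1250+0.0040) + (1/5)(0.2660+0.1250) + (1/5)(0.6320+0.2660) + (1/5)(1.0000+0.6320)
  = 0.0008 + 0.0258 + 0.0782 + 0.1796 + 0.3264 = 0.6108
G = 1 − 0.6108 = 0.3892

0.389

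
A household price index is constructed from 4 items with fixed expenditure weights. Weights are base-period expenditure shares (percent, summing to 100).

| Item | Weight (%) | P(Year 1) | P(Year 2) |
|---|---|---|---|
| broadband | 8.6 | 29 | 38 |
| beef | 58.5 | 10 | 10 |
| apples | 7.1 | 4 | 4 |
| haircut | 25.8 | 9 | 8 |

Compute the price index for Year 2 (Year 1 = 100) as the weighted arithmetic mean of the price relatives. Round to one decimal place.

broadband: 8.6 × (38/29) = 8.6 × 1.310345 = 11.2690
beef: 58.5 × (10/10) = 58.5 × 1.000000 = 58.5000
apples: 7.1 × (4/4) = 7.1 × 1.000000 = 7.1000
haircut: 25.8 × (8/9) = 25.8 × 0.888889 = 22.9333
Index = Σ wᵢ·(p₁ᵢ/p₀ᵢ) = 11.2690 + 58.5000 + 7.1000 + 22.9333 = 99.8023

99.8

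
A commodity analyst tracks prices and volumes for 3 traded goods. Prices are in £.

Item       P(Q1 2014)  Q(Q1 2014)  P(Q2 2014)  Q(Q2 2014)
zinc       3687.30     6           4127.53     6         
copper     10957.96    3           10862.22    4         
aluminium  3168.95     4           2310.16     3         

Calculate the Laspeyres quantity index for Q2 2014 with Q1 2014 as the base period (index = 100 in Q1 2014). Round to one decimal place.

111.5

Laspeyres quantity index uses base-period prices as weights.
ΣP(Q1 2014)·Q(Q2 2014) = 3687.30×6 + 10957.96×4 + 3168.95×3 = 22123.8 + 43831.84 + 9506.85 = 75462.49
ΣP(Q1 2014)·Q(Q1 2014) = 3687.30×6 + 10957.96×3 + 3168.95×4 = 22123.8 + 32873.88 + 12675.8 = 67673.48
Index = 75462.49 / 67673.48 × 100 = 111.5097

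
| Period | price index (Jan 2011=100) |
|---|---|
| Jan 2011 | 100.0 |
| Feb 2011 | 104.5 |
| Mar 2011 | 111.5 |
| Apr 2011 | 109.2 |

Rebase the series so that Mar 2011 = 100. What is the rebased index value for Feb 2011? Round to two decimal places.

Rebased(Feb 2011) = 104.5 / 111.5 × 100 = 93.7220

93.72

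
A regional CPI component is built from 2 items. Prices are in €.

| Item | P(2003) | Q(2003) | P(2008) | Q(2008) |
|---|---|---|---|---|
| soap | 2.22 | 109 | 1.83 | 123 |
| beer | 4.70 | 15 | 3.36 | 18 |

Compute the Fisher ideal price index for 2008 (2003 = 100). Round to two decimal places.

79.90

Laspeyres component (base-period weights):
ΣP(2008)Q(2003) = 1.83×109 + 3.36×15 = 199.47 + 50.4 = 249.87
ΣP(2003)Q(2003) = 2.22×109 + 4.70×15 = 241.98 + 70.5 = 312.48
L = 249.87 / 312.48 × 100 = 79.9635
Paasche component (current-period weights):
ΣP(2008)Q(2008) = 1.83×123 + 3.36×18 = 225.09 + 60.48 = 285.57
ΣP(2003)Q(2008) = 2.22×123 + 4.70×18 = 273.06 + 84.6 = 357.66
P = 285.57 / 357.66 × 100 = 79.8440
Fisher = √(L × P) = √(79.9635 × 79.8440) = 79.9037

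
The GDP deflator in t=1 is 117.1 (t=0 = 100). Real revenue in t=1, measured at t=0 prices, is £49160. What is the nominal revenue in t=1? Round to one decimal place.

57566.4

Nominal = Real × (Index/100) = 49160 × (117.1/100)
        = 49160 × 1.171 = 57566.3600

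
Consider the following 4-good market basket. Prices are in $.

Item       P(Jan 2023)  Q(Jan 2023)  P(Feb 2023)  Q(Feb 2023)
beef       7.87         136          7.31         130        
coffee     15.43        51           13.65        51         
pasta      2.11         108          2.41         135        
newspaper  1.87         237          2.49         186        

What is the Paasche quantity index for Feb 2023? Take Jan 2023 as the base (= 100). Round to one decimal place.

95.8

Paasche quantity index uses current-period prices as weights.
ΣP(Feb 2023)·Q(Feb 2023) = 7.31×130 + 13.65×51 + 2.41×135 + 2.49×186 = 950.3 + 696.15 + 325.35 + 463.14 = 2434.94
ΣP(Feb 2023)·Q(Jan 2023) = 7.31×136 + 13.65×51 + 2.41×108 + 2.49×237 = 994.16 + 696.15 + 260.28 + 590.13 = 2540.72
Index = 2434.94 / 2540.72 × 100 = 95.8366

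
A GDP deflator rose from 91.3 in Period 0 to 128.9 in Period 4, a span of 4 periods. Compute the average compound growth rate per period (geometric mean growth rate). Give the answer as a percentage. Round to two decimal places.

9.00%

Growth factor = (128.9/91.3)^(1/4) = (1.411829)^(1/4) = 1.090048
Growth rate = 1.090048 − 1 = 0.090048 = 9.0048%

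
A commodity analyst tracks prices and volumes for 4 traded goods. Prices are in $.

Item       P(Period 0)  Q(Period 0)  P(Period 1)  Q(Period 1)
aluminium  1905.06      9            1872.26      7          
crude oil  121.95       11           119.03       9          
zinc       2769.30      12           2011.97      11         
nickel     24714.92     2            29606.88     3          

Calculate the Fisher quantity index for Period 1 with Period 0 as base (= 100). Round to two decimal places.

120.44

Laspeyres component (base-period weights):
ΣP(Period 0)Q(Period 1) = 1905.06×7 + 121.95×9 + 2769.30×11 + 24714.92×3 = 13335.42 + 1097.55 + 30462.3 + 74144.76 = 119040.03
ΣP(Period 0)Q(Period 0) = 1905.06×9 + 121.95×11 + 2769.30×12 + 24714.92×2 = 17145.54 + 1341.45 + 33231.6 + 49429.84 = 101148.43
L = 119040.03 / 101148.43 × 100 = 117.6885
Paasche component (current-period weights):
ΣP(Period 1)Q(Period 1) = 1872.26×7 + 119.03×9 + 2011.97×11 + 29606.88×3 = 13105.82 + 1071.27 + 22131.67 + 88820.64 = 125129.4
ΣP(Period 1)Q(Period 0) = 1872.26×9 + 119.03×11 + 2011.97×12 + 29606.88×2 = 16850.34 + 1309.33 + 24143.64 + 59213.76 = 101517.07
P = 125129.4 / 101517.07 × 100 = 123.2595
Fisher = √(L × P) = √(117.6885 × 123.2595) = 120.4418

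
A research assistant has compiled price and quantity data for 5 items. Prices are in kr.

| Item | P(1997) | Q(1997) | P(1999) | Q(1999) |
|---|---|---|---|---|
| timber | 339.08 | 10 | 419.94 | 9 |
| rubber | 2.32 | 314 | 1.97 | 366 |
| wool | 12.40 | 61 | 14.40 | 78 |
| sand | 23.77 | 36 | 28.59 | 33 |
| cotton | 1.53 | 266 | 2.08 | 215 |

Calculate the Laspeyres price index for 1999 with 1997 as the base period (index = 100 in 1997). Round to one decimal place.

118.6

Laspeyres price index uses base-period quantities as weights.
ΣP(1999)·Q(1997) = 419.94×10 + 1.97×314 + 14.40×61 + 28.59×36 + 2.08×266 = 4199.4 + 618.58 + 878.4 + 1029.24 + 553.28 = 7278.9
ΣP(1997)·Q(1997) = 339.08×10 + 2.32×314 + 12.40×61 + 23.77×36 + 1.53×266 = 3390.8 + 728.48 + 756.4 + 855.72 + 406.98 = 6138.38
Index = 7278.9 / 6138.38 × 100 = 118.5801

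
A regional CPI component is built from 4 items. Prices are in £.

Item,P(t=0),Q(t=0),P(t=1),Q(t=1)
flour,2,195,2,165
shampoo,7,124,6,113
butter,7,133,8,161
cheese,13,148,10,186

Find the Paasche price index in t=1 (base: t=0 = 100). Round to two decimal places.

Paasche price index uses current-period quantities as weights.
ΣP(t=1)·Q(t=1) = 2×165 + 6×113 + 8×161 + 10×186 = 330 + 678 + 1288 + 1860 = 4156
ΣP(t=0)·Q(t=1) = 2×165 + 7×113 + 7×161 + 13×186 = 330 + 791 + 1127 + 2418 = 4666
Index = 4156 / 4666 × 100 = 89.0699

89.07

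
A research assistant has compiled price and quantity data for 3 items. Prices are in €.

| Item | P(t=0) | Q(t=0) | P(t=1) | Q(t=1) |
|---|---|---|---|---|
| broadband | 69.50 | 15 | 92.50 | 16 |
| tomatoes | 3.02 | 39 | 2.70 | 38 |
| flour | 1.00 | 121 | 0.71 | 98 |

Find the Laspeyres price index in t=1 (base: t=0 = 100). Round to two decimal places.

Laspeyres price index uses base-period quantities as weights.
ΣP(t=1)·Q(t=0) = 92.50×15 + 2.70×39 + 0.71×121 = 1387.5 + 105.3 + 85.91 = 1578.71
ΣP(t=0)·Q(t=0) = 69.50×15 + 3.02×39 + 1.00×121 = 1042.5 + 117.78 + 121 = 1281.28
Index = 1578.71 / 1281.28 × 100 = 123.2135

123.21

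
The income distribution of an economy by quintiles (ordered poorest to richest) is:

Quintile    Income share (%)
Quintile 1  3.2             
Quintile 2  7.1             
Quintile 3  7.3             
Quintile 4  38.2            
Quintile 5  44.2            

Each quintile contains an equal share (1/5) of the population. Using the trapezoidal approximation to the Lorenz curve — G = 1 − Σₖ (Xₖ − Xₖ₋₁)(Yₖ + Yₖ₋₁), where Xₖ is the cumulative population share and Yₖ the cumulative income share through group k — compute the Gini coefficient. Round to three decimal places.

0.452

Cumulative income shares Yₖ: 0.0320, 0.1030, 0.1760, 0.5580, 1.0000
Σ (Xₖ−Xₖ₋₁)(Yₖ+Yₖ₋₁) = (1/5)(0.0320+0.0000) + (1/5)(0.1030+0.0320) + (1/5)(0.1760+0.1030) + (1/5)(0.5580+0.1760) + (1/5)(1.0000+0.5580)
  = 0.0064 + 0.0270 + 0.0558 + 0.1468 + 0.3116 = 0.5476
G = 1 − 0.5476 = 0.4524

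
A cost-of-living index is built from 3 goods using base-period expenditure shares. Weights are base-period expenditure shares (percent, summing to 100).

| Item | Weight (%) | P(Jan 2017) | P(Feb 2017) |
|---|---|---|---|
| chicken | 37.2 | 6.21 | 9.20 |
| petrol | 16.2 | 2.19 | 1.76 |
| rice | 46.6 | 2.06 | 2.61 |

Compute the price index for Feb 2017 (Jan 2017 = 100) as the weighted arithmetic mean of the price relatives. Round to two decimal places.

chicken: 37.2 × (9.20/6.21) = 37.2 × 1.481481 = 55.1111
petrol: 16.2 × (1.76/2.19) = 16.2 × 0.803653 = 13.0192
rice: 46.6 × (2.61/2.06) = 46.6 × 1.266990 = 59.0417
Index = Σ wᵢ·(p₁ᵢ/p₀ᵢ) = 55.1111 + 13.0192 + 59.0417 = 127.1720

127.17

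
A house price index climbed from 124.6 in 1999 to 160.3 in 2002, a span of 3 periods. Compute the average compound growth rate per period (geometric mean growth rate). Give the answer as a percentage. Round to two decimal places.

8.76%

Growth factor = (160.3/124.6)^(1/3) = (1.286517)^(1/3) = 1.087607
Growth rate = 1.087607 − 1 = 0.087607 = 8.7607%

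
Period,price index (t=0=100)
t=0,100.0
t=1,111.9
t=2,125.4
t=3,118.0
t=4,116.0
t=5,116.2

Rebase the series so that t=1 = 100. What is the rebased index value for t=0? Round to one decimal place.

89.4

Rebased(t=0) = 100.0 / 111.9 × 100 = 89.3655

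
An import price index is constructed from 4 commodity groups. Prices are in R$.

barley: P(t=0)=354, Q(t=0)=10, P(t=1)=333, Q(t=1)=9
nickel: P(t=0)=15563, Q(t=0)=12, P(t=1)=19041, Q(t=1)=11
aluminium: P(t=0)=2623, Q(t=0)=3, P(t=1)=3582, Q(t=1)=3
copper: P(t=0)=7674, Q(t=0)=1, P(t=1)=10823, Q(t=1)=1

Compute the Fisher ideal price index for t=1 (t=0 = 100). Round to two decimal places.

123.16

Laspeyres component (base-period weights):
ΣP(t=1)Q(t=0) = 333×10 + 19041×12 + 3582×3 + 10823×1 = 3330 + 228492 + 10746 + 10823 = 253391
ΣP(t=0)Q(t=0) = 354×10 + 15563×12 + 2623×3 + 7674×1 = 3540 + 186756 + 7869 + 7674 = 205839
L = 253391 / 205839 × 100 = 123.1016
Paasche component (current-period weights):
ΣP(t=1)Q(t=1) = 333×9 + 19041×11 + 3582×3 + 10823×1 = 2997 + 209451 + 10746 + 10823 = 234017
ΣP(t=0)Q(t=1) = 354×9 + 15563×11 + 2623×3 + 7674×1 = 3186 + 171193 + 7869 + 7674 = 189922
P = 234017 / 189922 × 100 = 123.2174
Fisher = √(L × P) = √(123.1016 × 123.2174) = 123.1595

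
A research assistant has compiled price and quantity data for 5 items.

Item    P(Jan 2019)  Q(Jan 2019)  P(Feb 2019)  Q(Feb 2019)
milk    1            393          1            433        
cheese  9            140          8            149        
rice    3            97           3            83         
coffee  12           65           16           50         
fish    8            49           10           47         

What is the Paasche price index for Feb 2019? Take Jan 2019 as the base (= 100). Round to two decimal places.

Paasche price index uses current-period quantities as weights.
ΣP(Feb 2019)·Q(Feb 2019) = 1×433 + 8×149 + 3×83 + 16×50 + 10×47 = 433 + 1192 + 249 + 800 + 470 = 3144
ΣP(Jan 2019)·Q(Feb 2019) = 1×433 + 9×149 + 3×83 + 12×50 + 8×47 = 433 + 1341 + 249 + 600 + 376 = 2999
Index = 3144 / 2999 × 100 = 104.8349

104.83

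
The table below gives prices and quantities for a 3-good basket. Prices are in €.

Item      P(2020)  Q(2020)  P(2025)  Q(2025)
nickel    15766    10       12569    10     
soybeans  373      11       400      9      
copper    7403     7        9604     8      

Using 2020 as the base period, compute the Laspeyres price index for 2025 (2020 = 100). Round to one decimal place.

Laspeyres price index uses base-period quantities as weights.
ΣP(2025)·Q(2020) = 12569×10 + 400×11 + 9604×7 = 125690 + 4400 + 67228 = 197318
ΣP(2020)·Q(2020) = 15766×10 + 373×11 + 7403×7 = 157660 + 4103 + 51821 = 213584
Index = 197318 / 213584 × 100 = 92.3843

92.4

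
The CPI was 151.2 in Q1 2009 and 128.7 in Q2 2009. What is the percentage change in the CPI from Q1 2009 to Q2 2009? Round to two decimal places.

-14.88%

Change = (128.7 − 151.2) / 151.2 × 100
       = -22.5 / 151.2 × 100 = -14.8810%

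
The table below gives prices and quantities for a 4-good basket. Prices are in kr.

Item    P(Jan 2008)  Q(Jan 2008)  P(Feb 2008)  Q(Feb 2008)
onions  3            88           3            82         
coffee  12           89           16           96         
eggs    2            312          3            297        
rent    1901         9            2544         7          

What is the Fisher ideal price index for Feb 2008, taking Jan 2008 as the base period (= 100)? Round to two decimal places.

133.86

Laspeyres component (base-period weights):
ΣP(Feb 2008)Q(Jan 2008) = 3×88 + 16×89 + 3×312 + 2544×9 = 264 + 1424 + 936 + 22896 = 25520
ΣP(Jan 2008)Q(Jan 2008) = 3×88 + 12×89 + 2×312 + 1901×9 = 264 + 1068 + 624 + 17109 = 19065
L = 25520 / 19065 × 100 = 133.8579
Paasche component (current-period weights):
ΣP(Feb 2008)Q(Feb 2008) = 3×82 + 16×96 + 3×297 + 2544×7 = 246 + 1536 + 891 + 17808 = 20481
ΣP(Jan 2008)Q(Feb 2008) = 3×82 + 12×96 + 2×297 + 1901×7 = 246 + 1152 + 594 + 13307 = 15299
P = 20481 / 15299 × 100 = 133.8715
Fisher = √(L × P) = √(133.8579 × 133.8715) = 133.8647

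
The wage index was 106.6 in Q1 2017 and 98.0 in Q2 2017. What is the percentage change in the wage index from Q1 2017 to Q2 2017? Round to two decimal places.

-8.07%

Change = (98.0 − 106.6) / 106.6 × 100
       = -8.6 / 106.6 × 100 = -8.0675%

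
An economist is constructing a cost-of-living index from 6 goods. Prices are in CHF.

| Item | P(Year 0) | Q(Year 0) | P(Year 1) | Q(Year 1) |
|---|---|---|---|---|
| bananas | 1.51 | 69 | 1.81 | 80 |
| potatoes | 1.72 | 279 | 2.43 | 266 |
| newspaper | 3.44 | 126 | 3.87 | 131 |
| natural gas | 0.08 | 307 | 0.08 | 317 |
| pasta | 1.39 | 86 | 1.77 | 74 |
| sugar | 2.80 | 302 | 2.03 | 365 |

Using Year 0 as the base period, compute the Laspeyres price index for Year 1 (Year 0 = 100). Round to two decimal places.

Laspeyres price index uses base-period quantities as weights.
ΣP(Year 1)·Q(Year 0) = 1.81×69 + 2.43×279 + 3.87×126 + 0.08×307 + 1.77×86 + 2.03×302 = 124.89 + 677.97 + 487.62 + 24.56 + 152.22 + 613.06 = 2080.32
ΣP(Year 0)·Q(Year 0) = 1.51×69 + 1.72×279 + 3.44×126 + 0.08×307 + 1.39×86 + 2.80×302 = 104.19 + 479.88 + 433.44 + 24.56 + 119.54 + 845.6 = 2007.21
Index = 2080.32 / 2007.21 × 100 = 103.6424

103.64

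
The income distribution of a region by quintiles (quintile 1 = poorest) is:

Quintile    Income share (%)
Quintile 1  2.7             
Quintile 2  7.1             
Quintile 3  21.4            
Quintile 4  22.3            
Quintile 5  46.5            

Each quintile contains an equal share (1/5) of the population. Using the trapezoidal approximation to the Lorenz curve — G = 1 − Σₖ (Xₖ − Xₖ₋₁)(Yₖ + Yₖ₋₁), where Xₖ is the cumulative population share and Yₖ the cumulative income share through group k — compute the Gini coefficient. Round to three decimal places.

Cumulative income shares Yₖ: 0.0270, 0.0980, 0.3120, 0.5350, 1.0000
Σ (Xₖ−Xₖ₋₁)(Yₖ+Yₖ₋₁) = (1/5)(0.0270+0.0000) + (1/5)(0.0980+0.0270) + (1/5)(0.3120+0.0980) + (1/5)(0.5350+0.3120) + (1/5)(1.0000+0.5350)
  = 0.0054 + 0.0250 + 0.0820 + 0.1694 + 0.3070 = 0.5888
G = 1 − 0.5888 = 0.4112

0.411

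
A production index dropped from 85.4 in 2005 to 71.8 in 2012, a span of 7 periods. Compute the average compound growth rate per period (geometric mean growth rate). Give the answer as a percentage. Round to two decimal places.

Growth factor = (71.8/85.4)^(1/7) = (0.840749)^(1/7) = 0.975524
Growth rate = 0.975524 − 1 = -0.024476 = -2.4476%

-2.45%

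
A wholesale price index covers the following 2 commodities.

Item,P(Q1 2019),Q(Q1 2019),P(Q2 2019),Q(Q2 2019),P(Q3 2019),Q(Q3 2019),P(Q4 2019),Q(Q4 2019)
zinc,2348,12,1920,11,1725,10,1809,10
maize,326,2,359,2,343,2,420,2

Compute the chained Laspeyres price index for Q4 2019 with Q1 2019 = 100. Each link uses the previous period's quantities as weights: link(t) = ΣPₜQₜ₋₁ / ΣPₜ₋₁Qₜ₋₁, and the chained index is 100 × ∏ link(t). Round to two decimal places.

Link Q1 2019→Q2 2019:
ΣP(Q2 2019)Q(Q1 2019) = 1920×12 + 359×2 = 23040 + 718 = 23758
ΣP(Q1 2019)Q(Q1 2019) = 2348×12 + 326×2 = 28176 + 652 = 28828
link = 23758/28828 = 0.824129
Link Q2 2019→Q3 2019:
ΣP(Q3 2019)Q(Q2 2019) = 1725×11 + 343×2 = 18975 + 686 = 19661
ΣP(Q2 2019)Q(Q2 2019) = 1920×11 + 359×2 = 21120 + 718 = 21838
link = 19661/21838 = 0.900311
Link Q3 2019→Q4 2019:
ΣP(Q4 2019)Q(Q3 2019) = 1809×10 + 420×2 = 18090 + 840 = 18930
ΣP(Q3 2019)Q(Q3 2019) = 1725×10 + 343×2 = 17250 + 686 = 17936
link = 18930/17936 = 1.055419
Chained index = 100 × 0.824129 × 0.900311 × 1.055419 = 78.3093

78.31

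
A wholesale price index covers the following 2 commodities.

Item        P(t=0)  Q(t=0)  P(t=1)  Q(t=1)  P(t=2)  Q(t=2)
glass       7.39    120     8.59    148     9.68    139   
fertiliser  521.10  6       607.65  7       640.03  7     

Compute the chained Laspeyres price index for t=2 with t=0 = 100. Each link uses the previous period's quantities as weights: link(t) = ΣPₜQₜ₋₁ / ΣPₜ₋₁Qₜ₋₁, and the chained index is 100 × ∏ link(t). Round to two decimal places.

Link t=0→t=1:
ΣP(t=1)Q(t=0) = 8.59×120 + 607.65×6 = 1030.8 + 3645.9 = 4676.7
ΣP(t=0)Q(t=0) = 7.39×120 + 521.10×6 = 886.8 + 3126.6 = 4013.4
link = 4676.7/4013.4 = 1.165271
Link t=1→t=2:
ΣP(t=2)Q(t=1) = 9.68×148 + 640.03×7 = 1432.64 + 4480.21 = 5912.85
ΣP(t=1)Q(t=1) = 8.59×148 + 607.65×7 = 1271.32 + 4253.55 = 5524.87
link = 5912.85/5524.87 = 1.070224
Chained index = 100 × 1.165271 × 1.070224 = 124.7102

124.71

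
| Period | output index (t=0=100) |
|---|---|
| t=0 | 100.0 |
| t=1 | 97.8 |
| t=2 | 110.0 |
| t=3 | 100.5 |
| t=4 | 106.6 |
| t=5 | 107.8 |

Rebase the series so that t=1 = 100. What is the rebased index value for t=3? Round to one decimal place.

Rebased(t=3) = 100.5 / 97.8 × 100 = 102.7607

102.8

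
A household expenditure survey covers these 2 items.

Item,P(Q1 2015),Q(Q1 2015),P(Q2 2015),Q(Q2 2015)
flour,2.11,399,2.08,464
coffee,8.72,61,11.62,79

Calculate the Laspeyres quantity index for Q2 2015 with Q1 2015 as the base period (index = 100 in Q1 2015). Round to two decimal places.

121.41

Laspeyres quantity index uses base-period prices as weights.
ΣP(Q1 2015)·Q(Q2 2015) = 2.11×464 + 8.72×79 = 979.04 + 688.88 = 1667.92
ΣP(Q1 2015)·Q(Q1 2015) = 2.11×399 + 8.72×61 = 841.89 + 531.92 = 1373.81
Index = 1667.92 / 1373.81 × 100 = 121.4083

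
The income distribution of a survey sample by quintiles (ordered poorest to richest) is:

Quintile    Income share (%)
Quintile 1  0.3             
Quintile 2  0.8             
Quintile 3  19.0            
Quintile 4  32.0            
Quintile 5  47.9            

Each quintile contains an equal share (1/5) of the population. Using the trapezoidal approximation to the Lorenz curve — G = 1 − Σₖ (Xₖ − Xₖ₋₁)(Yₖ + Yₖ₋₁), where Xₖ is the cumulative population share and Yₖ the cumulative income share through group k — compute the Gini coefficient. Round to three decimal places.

Cumulative income shares Yₖ: 0.0030, 0.0110, 0.2010, 0.5210, 1.0000
Σ (Xₖ−Xₖ₋₁)(Yₖ+Yₖ₋₁) = (1/5)(0.0030+0.0000) + (1/5)(0.0110+0.0030) + (1/5)(0.2010+0.0110) + (1/5)(0.5210+0.2010) + (1/5)(1.0000+0.5210)
  = 0.0006 + 0.0028 + 0.0424 + 0.1444 + 0.3042 = 0.4944
G = 1 − 0.4944 = 0.5056

0.506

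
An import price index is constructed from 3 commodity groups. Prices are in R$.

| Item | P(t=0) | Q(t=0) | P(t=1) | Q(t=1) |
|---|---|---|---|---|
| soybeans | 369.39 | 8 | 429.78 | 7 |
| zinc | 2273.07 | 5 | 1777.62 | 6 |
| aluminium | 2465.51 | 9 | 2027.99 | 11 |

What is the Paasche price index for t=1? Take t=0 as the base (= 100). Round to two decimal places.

Paasche price index uses current-period quantities as weights.
ΣP(t=1)·Q(t=1) = 429.78×7 + 1777.62×6 + 2027.99×11 = 3008.46 + 10665.72 + 22307.89 = 35982.07
ΣP(t=0)·Q(t=1) = 369.39×7 + 2273.07×6 + 2465.51×11 = 2585.73 + 13638.42 + 27120.61 = 43344.76
Index = 35982.07 / 43344.76 × 100 = 83.0137

83.01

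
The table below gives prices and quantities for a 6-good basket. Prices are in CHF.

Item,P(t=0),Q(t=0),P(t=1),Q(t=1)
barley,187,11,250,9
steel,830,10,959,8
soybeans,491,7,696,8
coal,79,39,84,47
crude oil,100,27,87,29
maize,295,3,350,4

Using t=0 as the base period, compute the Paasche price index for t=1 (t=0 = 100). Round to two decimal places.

116.55

Paasche price index uses current-period quantities as weights.
ΣP(t=1)·Q(t=1) = 250×9 + 959×8 + 696×8 + 84×47 + 87×29 + 350×4 = 2250 + 7672 + 5568 + 3948 + 2523 + 1400 = 23361
ΣP(t=0)·Q(t=1) = 187×9 + 830×8 + 491×8 + 79×47 + 100×29 + 295×4 = 1683 + 6640 + 3928 + 3713 + 2900 + 1180 = 20044
Index = 23361 / 20044 × 100 = 116.5486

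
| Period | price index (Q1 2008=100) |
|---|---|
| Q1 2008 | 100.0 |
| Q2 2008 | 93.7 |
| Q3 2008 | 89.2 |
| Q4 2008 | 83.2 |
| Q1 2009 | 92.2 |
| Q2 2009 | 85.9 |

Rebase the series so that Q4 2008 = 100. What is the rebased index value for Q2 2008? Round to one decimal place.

Rebased(Q2 2008) = 93.7 / 83.2 × 100 = 112.6202

112.6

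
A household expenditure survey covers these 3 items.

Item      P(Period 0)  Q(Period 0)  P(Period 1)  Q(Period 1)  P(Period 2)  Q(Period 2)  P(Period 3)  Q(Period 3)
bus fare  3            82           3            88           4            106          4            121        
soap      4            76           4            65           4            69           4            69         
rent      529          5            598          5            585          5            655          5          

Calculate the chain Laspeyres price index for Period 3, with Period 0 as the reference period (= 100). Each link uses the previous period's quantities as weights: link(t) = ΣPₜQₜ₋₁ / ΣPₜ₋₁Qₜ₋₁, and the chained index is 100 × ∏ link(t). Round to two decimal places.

122.29

Link Period 0→Period 1:
ΣP(Period 1)Q(Period 0) = 3×82 + 4×76 + 598×5 = 246 + 304 + 2990 = 3540
ΣP(Period 0)Q(Period 0) = 3×82 + 4×76 + 529×5 = 246 + 304 + 2645 = 3195
link = 3540/3195 = 1.107981
Link Period 1→Period 2:
ΣP(Period 2)Q(Period 1) = 4×88 + 4×65 + 585×5 = 352 + 260 + 2925 = 3537
ΣP(Period 1)Q(Period 1) = 3×88 + 4×65 + 598×5 = 264 + 260 + 2990 = 3514
link = 3537/3514 = 1.006545
Link Period 2→Period 3:
ΣP(Period 3)Q(Period 2) = 4×106 + 4×69 + 655×5 = 424 + 276 + 3275 = 3975
ΣP(Period 2)Q(Period 2) = 4×106 + 4×69 + 585×5 = 424 + 276 + 2925 = 3625
link = 3975/3625 = 1.096552
Chained index = 100 × 1.107981 × 1.006545 × 1.096552 = 122.2911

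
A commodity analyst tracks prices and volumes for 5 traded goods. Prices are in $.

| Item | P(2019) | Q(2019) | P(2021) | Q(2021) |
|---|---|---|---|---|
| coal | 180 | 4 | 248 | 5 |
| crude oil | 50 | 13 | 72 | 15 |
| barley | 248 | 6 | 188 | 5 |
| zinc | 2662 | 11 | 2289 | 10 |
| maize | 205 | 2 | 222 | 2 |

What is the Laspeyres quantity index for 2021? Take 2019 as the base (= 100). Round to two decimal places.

Laspeyres quantity index uses base-period prices as weights.
ΣP(2019)·Q(2021) = 180×5 + 50×15 + 248×5 + 2662×10 + 205×2 = 900 + 750 + 1240 + 26620 + 410 = 29920
ΣP(2019)·Q(2019) = 180×4 + 50×13 + 248×6 + 2662×11 + 205×2 = 720 + 650 + 1488 + 29282 + 410 = 32550
Index = 29920 / 32550 × 100 = 91.9201

91.92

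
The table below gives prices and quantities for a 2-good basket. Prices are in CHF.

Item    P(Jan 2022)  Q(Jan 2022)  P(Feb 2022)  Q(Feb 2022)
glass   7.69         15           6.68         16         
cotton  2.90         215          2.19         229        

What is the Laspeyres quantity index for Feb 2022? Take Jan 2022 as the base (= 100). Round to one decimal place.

106.5

Laspeyres quantity index uses base-period prices as weights.
ΣP(Jan 2022)·Q(Feb 2022) = 7.69×16 + 2.90×229 = 123.04 + 664.1 = 787.14
ΣP(Jan 2022)·Q(Jan 2022) = 7.69×15 + 2.90×215 = 115.35 + 623.5 = 738.85
Index = 787.14 / 738.85 × 100 = 106.5358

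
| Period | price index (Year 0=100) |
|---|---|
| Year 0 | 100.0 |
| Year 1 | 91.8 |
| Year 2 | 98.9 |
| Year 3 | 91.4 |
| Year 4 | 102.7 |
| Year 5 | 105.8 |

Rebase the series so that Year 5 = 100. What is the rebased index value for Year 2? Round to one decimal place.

93.5

Rebased(Year 2) = 98.9 / 105.8 × 100 = 93.4783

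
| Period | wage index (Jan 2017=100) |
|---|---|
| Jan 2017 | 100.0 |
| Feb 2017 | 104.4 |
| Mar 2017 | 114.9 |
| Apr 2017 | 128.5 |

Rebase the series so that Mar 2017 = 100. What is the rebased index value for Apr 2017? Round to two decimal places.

Rebased(Apr 2017) = 128.5 / 114.9 × 100 = 111.8364

111.84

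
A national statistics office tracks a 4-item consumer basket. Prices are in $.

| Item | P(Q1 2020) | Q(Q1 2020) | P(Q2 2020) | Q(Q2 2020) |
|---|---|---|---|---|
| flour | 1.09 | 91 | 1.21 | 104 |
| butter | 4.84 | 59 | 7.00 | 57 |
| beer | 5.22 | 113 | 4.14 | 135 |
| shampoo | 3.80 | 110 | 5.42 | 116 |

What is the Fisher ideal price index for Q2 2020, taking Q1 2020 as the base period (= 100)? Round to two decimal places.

112.77

Laspeyres component (base-period weights):
ΣP(Q2 2020)Q(Q1 2020) = 1.21×91 + 7.00×59 + 4.14×113 + 5.42×110 = 110.11 + 413 + 467.82 + 596.2 = 1587.13
ΣP(Q1 2020)Q(Q1 2020) = 1.09×91 + 4.84×59 + 5.22×113 + 3.80×110 = 99.19 + 285.56 + 589.86 + 418 = 1392.61
L = 1587.13 / 1392.61 × 100 = 113.9680
Paasche component (current-period weights):
ΣP(Q2 2020)Q(Q2 2020) = 1.21×104 + 7.00×57 + 4.14×135 + 5.42×116 = 125.84 + 399 + 558.9 + 628.72 = 1712.46
ΣP(Q1 2020)Q(Q2 2020) = 1.09×104 + 4.84×57 + 5.22×135 + 3.80×116 = 113.36 + 275.88 + 704.7 + 440.8 = 1534.74
P = 1712.46 / 1534.74 × 100 = 111.5798
Fisher = √(L × P) = √(113.9680 × 111.5798) = 112.7676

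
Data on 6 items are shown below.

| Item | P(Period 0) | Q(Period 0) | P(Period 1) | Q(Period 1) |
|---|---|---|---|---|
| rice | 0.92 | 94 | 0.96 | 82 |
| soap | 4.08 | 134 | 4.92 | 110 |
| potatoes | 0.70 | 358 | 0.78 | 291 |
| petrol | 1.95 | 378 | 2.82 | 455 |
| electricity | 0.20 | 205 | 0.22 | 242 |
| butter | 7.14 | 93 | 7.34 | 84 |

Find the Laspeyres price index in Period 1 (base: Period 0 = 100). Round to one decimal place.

Laspeyres price index uses base-period quantities as weights.
ΣP(Period 1)·Q(Period 0) = 0.96×94 + 4.92×134 + 0.78×358 + 2.82×378 + 0.22×205 + 7.34×93 = 90.24 + 659.28 + 279.24 + 1065.96 + 45.1 + 682.62 = 2822.44
ΣP(Period 0)·Q(Period 0) = 0.92×94 + 4.08×134 + 0.70×358 + 1.95×378 + 0.20×205 + 7.14×93 = 86.48 + 546.72 + 250.6 + 737.1 + 41 + 664.02 = 2325.92
Index = 2822.44 / 2325.92 × 100 = 121.3473

121.3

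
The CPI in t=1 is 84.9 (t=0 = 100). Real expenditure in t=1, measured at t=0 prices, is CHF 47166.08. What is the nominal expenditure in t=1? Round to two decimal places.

40044.00

Nominal = Real × (Index/100) = 47166.08 × (84.9/100)
        = 47166.08 × 0.849 = 40044.0019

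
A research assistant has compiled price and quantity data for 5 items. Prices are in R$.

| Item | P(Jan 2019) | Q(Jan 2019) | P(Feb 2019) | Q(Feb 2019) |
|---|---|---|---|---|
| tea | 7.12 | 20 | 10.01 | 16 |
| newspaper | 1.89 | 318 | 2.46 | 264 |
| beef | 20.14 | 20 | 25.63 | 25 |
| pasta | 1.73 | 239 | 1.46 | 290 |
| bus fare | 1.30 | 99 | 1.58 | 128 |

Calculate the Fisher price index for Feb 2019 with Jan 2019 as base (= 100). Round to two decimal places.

117.40

Laspeyres component (base-period weights):
ΣP(Feb 2019)Q(Jan 2019) = 10.01×20 + 2.46×318 + 25.63×20 + 1.46×239 + 1.58×99 = 200.2 + 782.28 + 512.6 + 348.94 + 156.42 = 2000.44
ΣP(Jan 2019)Q(Jan 2019) = 7.12×20 + 1.89×318 + 20.14×20 + 1.73×239 + 1.30×99 = 142.4 + 601.02 + 402.8 + 413.47 + 128.7 = 1688.39
L = 2000.44 / 1688.39 × 100 = 118.4821
Paasche component (current-period weights):
ΣP(Feb 2019)Q(Feb 2019) = 10.01×16 + 2.46×264 + 25.63×25 + 1.46×290 + 1.58×128 = 160.16 + 649.44 + 640.75 + 423.4 + 202.24 = 2075.99
ΣP(Jan 2019)Q(Feb 2019) = 7.12×16 + 1.89×264 + 20.14×25 + 1.73×290 + 1.30×128 = 113.92 + 498.96 + 503.5 + 501.7 + 166.4 = 1784.48
P = 2075.99 / 1784.48 × 100 = 116.3359
Fisher = √(L × P) = √(118.4821 × 116.3359) = 117.4041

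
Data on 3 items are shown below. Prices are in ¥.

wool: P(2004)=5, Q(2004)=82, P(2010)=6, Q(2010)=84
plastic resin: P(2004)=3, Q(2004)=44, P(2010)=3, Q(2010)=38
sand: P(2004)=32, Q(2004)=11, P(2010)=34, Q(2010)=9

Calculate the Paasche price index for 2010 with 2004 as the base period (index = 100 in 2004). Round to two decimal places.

Paasche price index uses current-period quantities as weights.
ΣP(2010)·Q(2010) = 6×84 + 3×38 + 34×9 = 504 + 114 + 306 = 924
ΣP(2004)·Q(2010) = 5×84 + 3×38 + 32×9 = 420 + 114 + 288 = 822
Index = 924 / 822 × 100 = 112.4088

112.41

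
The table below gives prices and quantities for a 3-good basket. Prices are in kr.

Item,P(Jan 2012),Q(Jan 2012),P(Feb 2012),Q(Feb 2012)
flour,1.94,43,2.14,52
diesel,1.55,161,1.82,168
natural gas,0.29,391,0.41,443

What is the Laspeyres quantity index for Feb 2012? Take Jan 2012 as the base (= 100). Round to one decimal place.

109.7

Laspeyres quantity index uses base-period prices as weights.
ΣP(Jan 2012)·Q(Feb 2012) = 1.94×52 + 1.55×168 + 0.29×443 = 100.88 + 260.4 + 128.47 = 489.75
ΣP(Jan 2012)·Q(Jan 2012) = 1.94×43 + 1.55×161 + 0.29×391 = 83.42 + 249.55 + 113.39 = 446.36
Index = 489.75 / 446.36 × 100 = 109.7209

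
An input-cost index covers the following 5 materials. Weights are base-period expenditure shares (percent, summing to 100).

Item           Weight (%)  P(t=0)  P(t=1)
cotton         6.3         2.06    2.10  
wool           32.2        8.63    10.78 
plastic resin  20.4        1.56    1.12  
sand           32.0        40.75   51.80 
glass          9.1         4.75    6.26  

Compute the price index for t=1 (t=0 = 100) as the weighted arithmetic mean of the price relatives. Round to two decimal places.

113.96

cotton: 6.3 × (2.10/2.06) = 6.3 × 1.019417 = 6.4223
wool: 32.2 × (10.78/8.63) = 32.2 × 1.249131 = 40.2220
plastic resin: 20.4 × (1.12/1.56) = 20.4 × 0.717949 = 14.6462
sand: 32.0 × (51.80/40.75) = 32.0 × 1.271166 = 40.6773
glass: 9.1 × (6.26/4.75) = 9.1 × 1.317895 = 11.9928
Index = Σ wᵢ·(p₁ᵢ/p₀ᵢ) = 6.4223 + 40.2220 + 14.6462 + 40.6773 + 11.9928 = 113.9606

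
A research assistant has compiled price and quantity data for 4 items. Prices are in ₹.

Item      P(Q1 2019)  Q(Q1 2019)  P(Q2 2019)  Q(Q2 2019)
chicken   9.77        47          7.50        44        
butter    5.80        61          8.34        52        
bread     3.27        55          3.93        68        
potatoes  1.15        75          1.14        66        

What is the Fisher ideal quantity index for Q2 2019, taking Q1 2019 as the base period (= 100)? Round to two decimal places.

95.27

Laspeyres component (base-period weights):
ΣP(Q1 2019)Q(Q2 2019) = 9.77×44 + 5.80×52 + 3.27×68 + 1.15×66 = 429.88 + 301.6 + 222.36 + 75.9 = 1029.74
ΣP(Q1 2019)Q(Q1 2019) = 9.77×47 + 5.80×61 + 3.27×55 + 1.15×75 = 459.19 + 353.8 + 179.85 + 86.25 = 1079.09
L = 1029.74 / 1079.09 × 100 = 95.4267
Paasche component (current-period weights):
ΣP(Q2 2019)Q(Q2 2019) = 7.50×44 + 8.34×52 + 3.93×68 + 1.14×66 = 330 + 433.68 + 267.24 + 75.24 = 1106.16
ΣP(Q2 2019)Q(Q1 2019) = 7.50×47 + 8.34×61 + 3.93×55 + 1.14×75 = 352.5 + 508.74 + 216.15 + 85.5 = 1162.89
P = 1106.16 / 1162.89 × 100 = 95.1216
Fisher = √(L × P) = √(95.4267 × 95.1216) = 95.2740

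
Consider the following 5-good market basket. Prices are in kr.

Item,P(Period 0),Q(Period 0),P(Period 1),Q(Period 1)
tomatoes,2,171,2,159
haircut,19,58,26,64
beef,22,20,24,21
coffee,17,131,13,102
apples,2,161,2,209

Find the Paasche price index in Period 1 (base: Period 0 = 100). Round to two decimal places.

101.98

Paasche price index uses current-period quantities as weights.
ΣP(Period 1)·Q(Period 1) = 2×159 + 26×64 + 24×21 + 13×102 + 2×209 = 318 + 1664 + 504 + 1326 + 418 = 4230
ΣP(Period 0)·Q(Period 1) = 2×159 + 19×64 + 22×21 + 17×102 + 2×209 = 318 + 1216 + 462 + 1734 + 418 = 4148
Index = 4230 / 4148 × 100 = 101.9769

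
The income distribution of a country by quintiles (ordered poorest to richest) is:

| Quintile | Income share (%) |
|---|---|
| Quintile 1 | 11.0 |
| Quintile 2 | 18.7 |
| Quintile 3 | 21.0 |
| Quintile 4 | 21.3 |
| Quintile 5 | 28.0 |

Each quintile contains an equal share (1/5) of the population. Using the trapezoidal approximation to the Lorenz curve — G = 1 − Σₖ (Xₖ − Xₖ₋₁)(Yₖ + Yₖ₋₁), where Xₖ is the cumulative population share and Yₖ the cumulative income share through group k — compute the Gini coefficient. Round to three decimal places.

Cumulative income shares Yₖ: 0.1100, 0.2970, 0.5070, 0.7200, 1.0000
Σ (Xₖ−Xₖ₋₁)(Yₖ+Yₖ₋₁) = (1/5)(0.1100+0.0000) + (1/5)(0.2970+0.1100) + (1/5)(0.5070+0.2970) + (1/5)(0.7200+0.5070) + (1/5)(1.0000+0.7200)
  = 0.0220 + 0.0814 + 0.1608 + 0.2454 + 0.3440 = 0.8536
G = 1 − 0.8536 = 0.1464

0.146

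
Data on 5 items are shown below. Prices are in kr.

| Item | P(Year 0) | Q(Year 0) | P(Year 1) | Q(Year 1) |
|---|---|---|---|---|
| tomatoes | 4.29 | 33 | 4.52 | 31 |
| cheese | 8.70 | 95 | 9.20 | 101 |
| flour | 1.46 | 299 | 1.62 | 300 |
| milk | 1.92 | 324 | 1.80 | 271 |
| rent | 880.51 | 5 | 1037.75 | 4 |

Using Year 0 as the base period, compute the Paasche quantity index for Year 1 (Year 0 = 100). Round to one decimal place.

85.1

Paasche quantity index uses current-period prices as weights.
ΣP(Year 1)·Q(Year 1) = 4.52×31 + 9.20×101 + 1.62×300 + 1.80×271 + 1037.75×4 = 140.12 + 929.2 + 486 + 487.8 + 4151 = 6194.12
ΣP(Year 1)·Q(Year 0) = 4.52×33 + 9.20×95 + 1.62×299 + 1.80×324 + 1037.75×5 = 149.16 + 874 + 484.38 + 583.2 + 5188.75 = 7279.49
Index = 6194.12 / 7279.49 × 100 = 85.0900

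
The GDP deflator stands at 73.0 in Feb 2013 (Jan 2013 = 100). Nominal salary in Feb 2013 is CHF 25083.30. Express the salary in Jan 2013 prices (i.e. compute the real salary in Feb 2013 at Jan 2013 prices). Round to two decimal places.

Real = Nominal ÷ (Index/100) = 25083.30 ÷ (73.0/100)
     = 25083.30 ÷ 0.730 = 34360.6849

34360.68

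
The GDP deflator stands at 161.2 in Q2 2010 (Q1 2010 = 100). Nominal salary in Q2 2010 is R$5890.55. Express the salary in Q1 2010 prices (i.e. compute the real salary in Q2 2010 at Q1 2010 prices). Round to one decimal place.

3654.2

Real = Nominal ÷ (Index/100) = 5890.55 ÷ (161.2/100)
     = 5890.55 ÷ 1.612 = 3654.1873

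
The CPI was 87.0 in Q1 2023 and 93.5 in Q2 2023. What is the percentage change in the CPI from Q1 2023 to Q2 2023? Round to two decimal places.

7.47%

Change = (93.5 − 87.0) / 87.0 × 100
       = 6.5 / 87.0 × 100 = 7.4713%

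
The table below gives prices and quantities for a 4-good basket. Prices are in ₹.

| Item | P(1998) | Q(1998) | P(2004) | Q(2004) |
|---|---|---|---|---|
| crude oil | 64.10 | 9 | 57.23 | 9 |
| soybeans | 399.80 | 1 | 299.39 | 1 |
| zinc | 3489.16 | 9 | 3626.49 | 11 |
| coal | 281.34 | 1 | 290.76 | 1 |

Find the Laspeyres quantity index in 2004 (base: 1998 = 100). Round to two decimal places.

121.37

Laspeyres quantity index uses base-period prices as weights.
ΣP(1998)·Q(2004) = 64.10×9 + 399.80×1 + 3489.16×11 + 281.34×1 = 576.9 + 399.8 + 38380.76 + 281.34 = 39638.8
ΣP(1998)·Q(1998) = 64.10×9 + 399.80×1 + 3489.16×9 + 281.34×1 = 576.9 + 399.8 + 31402.44 + 281.34 = 32660.48
Index = 39638.8 / 32660.48 × 100 = 121.3663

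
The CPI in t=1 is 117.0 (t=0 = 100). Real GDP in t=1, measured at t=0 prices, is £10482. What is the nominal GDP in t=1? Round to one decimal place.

12263.9

Nominal = Real × (Index/100) = 10482 × (117.0/100)
        = 10482 × 1.170 = 12263.9400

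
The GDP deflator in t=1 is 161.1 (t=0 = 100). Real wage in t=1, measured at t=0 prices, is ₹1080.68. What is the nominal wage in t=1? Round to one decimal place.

1741.0

Nominal = Real × (Index/100) = 1080.68 × (161.1/100)
        = 1080.68 × 1.611 = 1740.9755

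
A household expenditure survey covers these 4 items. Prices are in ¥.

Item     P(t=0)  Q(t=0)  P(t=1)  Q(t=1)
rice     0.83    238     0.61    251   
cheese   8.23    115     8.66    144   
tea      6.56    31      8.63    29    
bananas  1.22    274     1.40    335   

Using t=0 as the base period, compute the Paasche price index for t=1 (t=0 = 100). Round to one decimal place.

Paasche price index uses current-period quantities as weights.
ΣP(t=1)·Q(t=1) = 0.61×251 + 8.66×144 + 8.63×29 + 1.40×335 = 153.11 + 1247.04 + 250.27 + 469 = 2119.42
ΣP(t=0)·Q(t=1) = 0.83×251 + 8.23×144 + 6.56×29 + 1.22×335 = 208.33 + 1185.12 + 190.24 + 408.7 = 1992.39
Index = 2119.42 / 1992.39 × 100 = 106.3758

106.4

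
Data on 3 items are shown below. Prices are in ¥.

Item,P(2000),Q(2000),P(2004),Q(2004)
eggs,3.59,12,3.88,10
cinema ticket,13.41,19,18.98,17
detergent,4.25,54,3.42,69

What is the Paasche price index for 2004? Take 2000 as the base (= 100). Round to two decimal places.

Paasche price index uses current-period quantities as weights.
ΣP(2004)·Q(2004) = 3.88×10 + 18.98×17 + 3.42×69 = 38.8 + 322.66 + 235.98 = 597.44
ΣP(2000)·Q(2004) = 3.59×10 + 13.41×17 + 4.25×69 = 35.9 + 227.97 + 293.25 = 557.12
Index = 597.44 / 557.12 × 100 = 107.2372

107.24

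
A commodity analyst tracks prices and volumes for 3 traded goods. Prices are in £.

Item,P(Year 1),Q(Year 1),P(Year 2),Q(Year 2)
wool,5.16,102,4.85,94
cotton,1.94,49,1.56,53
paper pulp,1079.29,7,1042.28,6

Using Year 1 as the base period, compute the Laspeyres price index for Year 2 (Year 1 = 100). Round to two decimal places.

96.22

Laspeyres price index uses base-period quantities as weights.
ΣP(Year 2)·Q(Year 1) = 4.85×102 + 1.56×49 + 1042.28×7 = 494.7 + 76.44 + 7295.96 = 7867.1
ΣP(Year 1)·Q(Year 1) = 5.16×102 + 1.94×49 + 1079.29×7 = 526.32 + 95.06 + 7555.03 = 8176.41
Index = 7867.1 / 8176.41 × 100 = 96.2170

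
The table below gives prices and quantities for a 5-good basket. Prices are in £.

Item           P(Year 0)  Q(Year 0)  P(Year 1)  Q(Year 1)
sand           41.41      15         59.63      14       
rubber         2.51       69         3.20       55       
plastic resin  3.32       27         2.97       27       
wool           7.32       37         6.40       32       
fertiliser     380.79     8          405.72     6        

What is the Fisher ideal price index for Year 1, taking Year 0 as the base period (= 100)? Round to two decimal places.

111.74

Laspeyres component (base-period weights):
ΣP(Year 1)Q(Year 0) = 59.63×15 + 3.20×69 + 2.97×27 + 6.40×37 + 405.72×8 = 894.45 + 220.8 + 80.19 + 236.8 + 3245.76 = 4678
ΣP(Year 0)Q(Year 0) = 41.41×15 + 2.51×69 + 3.32×27 + 7.32×37 + 380.79×8 = 621.15 + 173.19 + 89.64 + 270.84 + 3046.32 = 4201.14
L = 4678 / 4201.14 × 100 = 111.3507
Paasche component (current-period weights):
ΣP(Year 1)Q(Year 1) = 59.63×14 + 3.20×55 + 2.97×27 + 6.40×32 + 405.72×6 = 834.82 + 176 + 80.19 + 204.8 + 2434.32 = 3730.13
ΣP(Year 0)Q(Year 1) = 41.41×14 + 2.51×55 + 3.32×27 + 7.32×32 + 380.79×6 = 579.74 + 138.05 + 89.64 + 234.24 + 2284.74 = 3326.41
P = 3730.13 / 3326.41 × 100 = 112.1368
Fisher = √(L × P) = √(111.3507 × 112.1368) = 111.7431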